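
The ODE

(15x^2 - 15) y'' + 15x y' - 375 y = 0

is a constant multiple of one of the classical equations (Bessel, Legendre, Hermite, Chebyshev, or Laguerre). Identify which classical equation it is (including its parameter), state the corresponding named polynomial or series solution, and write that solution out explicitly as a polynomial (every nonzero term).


All three coefficients share the factor -15; dividing through by -15 gives  (1 - x^2) y'' - x y' + 25 y = 0.
This matches the Chebyshev equation (1 - x^2) y'' - x y' + n^2 y = 0 (note the -x y' term, not -2x y') with n^2 = 25, so n = 5; the polynomial solution is T_5(x).
With y = sum_k a_k x^k, matching x^k gives (k+2)(k+1) a_{k+2} = (k^2 - n^2) a_k = (k - 5)(k + 5) a_k. The right side vanishes at k = 5, so the series with the parity of 5 terminates at degree 5.
Standard normalization: leading coefficient of T_n is 2^(n-1), so a_5 = 2^4 = 16. Work downward with a_k = (k+1)(k+2) a_{k+2} / ((k - 5)(k + 5)):
  a_3 = (4)(5)(16) / ((3 - 5)(3 + 5)) = 320/(-16) = -20
  a_1 = (2)(3)(-20) / ((1 - 5)(1 + 5)) = -120/(-24) = 5
Hence T_5(x) = 16 x^5 - 20 x^3 + 5 x.

T_5(x); series = 16 x^5 - 20 x^3 + 5 x


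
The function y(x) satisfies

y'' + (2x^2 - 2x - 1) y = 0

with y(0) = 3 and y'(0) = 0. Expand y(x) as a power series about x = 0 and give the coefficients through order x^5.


Ansatz: y(x) = sum_{n>=0} a_n x^n, so y'(x) = sum_{n>=1} n a_n x^(n-1) and y''(x) = sum_{n>=2} n(n-1) a_n x^(n-2).
Substitute into P(x) y'' + Q(x) y' + R(x) y = 0 with P(x) = 1, Q(x) = 0, R(x) = 2x^2 - 2x - 1, and match powers of x.
Initial conditions: a_0 = 3, a_1 = 0.
Setting the coefficient of each power of x to zero and solving order by order (substituting the coefficients already found):
  x^0: 2 a_2 - a_0 = 0  ->  2 a_2 = a_0 = 3  ->  a_2 = 3/2
  x^1: 6 a_3 - a_1 - 2 a_0 = 0  ->  6 a_3 = a_1 + 2 a_0 = 6  ->  a_3 = 1
  x^2: 12 a_4 - a_2 - 2 a_1 + 2 a_0 = 0  ->  12 a_4 = a_2 + 2 a_1 - 2 a_0 = -9/2  ->  a_4 = -3/8
  x^3: 20 a_5 - a_3 - 2 a_2 + 2 a_1 = 0  ->  20 a_5 = a_3 + 2 a_2 - 2 a_1 = 4  ->  a_5 = 1/5
Truncated series: y(x) = 3 + (3/2) x^2 + x^3 - (3/8) x^4 + (1/5) x^5 + O(x^6).

a_0 = 3; a_1 = 0; a_2 = 3/2; a_3 = 1; a_4 = -3/8; a_5 = 1/5


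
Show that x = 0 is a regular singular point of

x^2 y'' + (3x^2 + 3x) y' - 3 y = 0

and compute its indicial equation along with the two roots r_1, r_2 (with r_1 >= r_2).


Divide by x^2 to reach normal form y'' + P_1(x) y' + P_2(x) y = 0 with P_1(x) = 3 + 3/x and P_2(x) = -3/x^2.
x = 0 is a singular point because the y'-coefficient 3 + 3/x has a pole at x = 0 and the y-coefficient -3/x^2 has a pole at x = 0.
It is a regular singular point because x P_1(x) = p(x) = 3x + 3 and x^2 P_2(x) = q(x) = -3 are polynomials, hence analytic at x = 0.
p(0) = 3,  q(0) = -3.
Indicial equation: r(r-1) + p(0) r + q(0) = 0, i.e. r^2 + (p(0) - 1) r + q(0) = 0, i.e. r^2 + 2 r - 3 = 0.
Discriminant: (2)^2 - 4(-3) = 16, so r = (-2 ± 4)/2.
Solving: r_1 = 1, r_2 = -3.

indicial: r^2 + 2 r - 3 = 0; roots r_1 = 1, r_2 = -3


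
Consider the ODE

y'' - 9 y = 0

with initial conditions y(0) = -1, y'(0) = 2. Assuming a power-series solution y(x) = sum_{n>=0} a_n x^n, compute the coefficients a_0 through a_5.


Ansatz: y(x) = sum_{n>=0} a_n x^n, so y'(x) = sum_{n>=1} n a_n x^(n-1) and y''(x) = sum_{n>=2} n(n-1) a_n x^(n-2).
Substitute into P(x) y'' + Q(x) y' + R(x) y = 0 with P(x) = 1, Q(x) = 0, R(x) = -9, and match powers of x.
Initial conditions: a_0 = -1, a_1 = 2.
Setting the coefficient of each power of x to zero and solving order by order (substituting the coefficients already found):
  x^0: 2 a_2 - 9 a_0 = 0  ->  2 a_2 = 9 a_0 = -9  ->  a_2 = -9/2
  x^1: 6 a_3 - 9 a_1 = 0  ->  6 a_3 = 9 a_1 = 18  ->  a_3 = 3
  x^2: 12 a_4 - 9 a_2 = 0  ->  12 a_4 = 9 a_2 = -81/2  ->  a_4 = -27/8
  x^3: 20 a_5 - 9 a_3 = 0  ->  20 a_5 = 9 a_3 = 27  ->  a_5 = 27/20
Truncated series: y(x) = -1 + 2 x - (9/2) x^2 + 3 x^3 - (27/8) x^4 + (27/20) x^5 + O(x^6).

a_0 = -1; a_1 = 2; a_2 = -9/2; a_3 = 3; a_4 = -27/8; a_5 = 27/20


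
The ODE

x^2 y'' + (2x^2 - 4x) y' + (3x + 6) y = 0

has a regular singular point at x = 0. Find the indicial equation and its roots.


Divide by x^2 to reach normal form y'' + P_1(x) y' + P_2(x) y = 0 with P_1(x) = 2 - 4/x and P_2(x) = 3/x + 6/x^2.
x = 0 is a singular point because the y'-coefficient 2 - 4/x has a pole at x = 0 and the y-coefficient 3/x + 6/x^2 has a pole at x = 0.
It is a regular singular point because x P_1(x) = p(x) = 2x - 4 and x^2 P_2(x) = q(x) = 3x + 6 are polynomials, hence analytic at x = 0.
p(0) = -4,  q(0) = 6.
Indicial equation: r(r-1) + p(0) r + q(0) = 0, i.e. r^2 + (p(0) - 1) r + q(0) = 0, i.e. r^2 - 5 r + 6 = 0.
Discriminant: (-5)^2 - 4(6) = 1, so r = (5 ± 1)/2.
Solving: r_1 = 3, r_2 = 2.

indicial: r^2 - 5 r + 6 = 0; roots r_1 = 3, r_2 = 2


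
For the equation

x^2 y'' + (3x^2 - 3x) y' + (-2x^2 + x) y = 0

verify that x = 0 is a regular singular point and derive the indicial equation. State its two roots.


Divide by x^2 to reach normal form y'' + P_1(x) y' + P_2(x) y = 0 with P_1(x) = 3 - 3/x and P_2(x) = -2 + 1/x.
x = 0 is a singular point because the y'-coefficient 3 - 3/x has a pole at x = 0 and the y-coefficient -2 + 1/x has a pole at x = 0.
It is a regular singular point because x P_1(x) = p(x) = 3x - 3 and x^2 P_2(x) = q(x) = -2x^2 + x are polynomials, hence analytic at x = 0.
p(0) = -3,  q(0) = 0.
Indicial equation: r(r-1) + p(0) r + q(0) = 0, i.e. r^2 + (p(0) - 1) r + q(0) = 0, i.e. r^2 - 4 r = 0.
Discriminant: (-4)^2 - 4(0) = 16, so r = (4 ± 4)/2.
Solving: r_1 = 4, r_2 = 0.

indicial: r^2 - 4 r = 0; roots r_1 = 4, r_2 = 0


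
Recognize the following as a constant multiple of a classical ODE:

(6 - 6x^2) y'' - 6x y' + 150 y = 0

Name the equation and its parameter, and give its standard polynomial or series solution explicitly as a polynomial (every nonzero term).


All three coefficients share the factor 6; dividing through by 6 gives  (1 - x^2) y'' - x y' + 25 y = 0.
This matches the Chebyshev equation (1 - x^2) y'' - x y' + n^2 y = 0 (note the -x y' term, not -2x y') with n^2 = 25, so n = 5; the polynomial solution is T_5(x).
With y = sum_k a_k x^k, matching x^k gives (k+2)(k+1) a_{k+2} = (k^2 - n^2) a_k = (k - 5)(k + 5) a_k. The right side vanishes at k = 5, so the series with the parity of 5 terminates at degree 5.
Standard normalization: leading coefficient of T_n is 2^(n-1), so a_5 = 2^4 = 16. Work downward with a_k = (k+1)(k+2) a_{k+2} / ((k - 5)(k + 5)):
  a_3 = (4)(5)(16) / ((3 - 5)(3 + 5)) = 320/(-16) = -20
  a_1 = (2)(3)(-20) / ((1 - 5)(1 + 5)) = -120/(-24) = 5
Hence T_5(x) = 16 x^5 - 20 x^3 + 5 x.

T_5(x); series = 16 x^5 - 20 x^3 + 5 x


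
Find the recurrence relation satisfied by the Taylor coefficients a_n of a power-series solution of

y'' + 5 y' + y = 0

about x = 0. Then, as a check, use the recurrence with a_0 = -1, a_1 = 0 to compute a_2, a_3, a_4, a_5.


Substitute y = sum_n a_n x^n.
y''(x) has coefficient (n+2)(n+1) a_{n+2} at x^n;
5 y'(x) has coefficient 5 (n+1) a_{n+1} at x^n;
y(x) has coefficient 1 a_n at x^n.
Matching x^n: (n+2)(n+1) a_{n+2} + 5 (n+1) a_{n+1} + 1 a_n = 0.
Thus a_{n+2} = [-5 (n+1) a_{n+1} - 1 a_n] / ((n+1)(n+2)).

Check with a_0 = -1, a_1 = 0 (apply the recurrence for n = 0, 1, 2, 3): a_0 = -1, a_1 = 0, a_2 = 1/2, a_3 = -5/6, a_4 = 1, a_5 = -23/24.

a_(n+2) = [-5 (n+1) a_(n+1) - 1 a_n] / ((n+1)(n+2)); check: a_0 = -1, a_1 = 0, a_2 = 1/2, a_3 = -5/6, a_4 = 1, a_5 = -23/24


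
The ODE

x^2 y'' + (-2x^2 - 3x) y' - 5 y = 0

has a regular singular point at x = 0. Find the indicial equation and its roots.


Divide by x^2 to reach normal form y'' + P_1(x) y' + P_2(x) y = 0 with P_1(x) = -2 - 3/x and P_2(x) = -5/x^2.
x = 0 is a singular point because the y'-coefficient -2 - 3/x has a pole at x = 0 and the y-coefficient -5/x^2 has a pole at x = 0.
It is a regular singular point because x P_1(x) = p(x) = -2x - 3 and x^2 P_2(x) = q(x) = -5 are polynomials, hence analytic at x = 0.
p(0) = -3,  q(0) = -5.
Indicial equation: r(r-1) + p(0) r + q(0) = 0, i.e. r^2 + (p(0) - 1) r + q(0) = 0, i.e. r^2 - 4 r - 5 = 0.
Discriminant: (-4)^2 - 4(-5) = 36, so r = (4 ± 6)/2.
Solving: r_1 = 5, r_2 = -1.

indicial: r^2 - 4 r - 5 = 0; roots r_1 = 5, r_2 = -1


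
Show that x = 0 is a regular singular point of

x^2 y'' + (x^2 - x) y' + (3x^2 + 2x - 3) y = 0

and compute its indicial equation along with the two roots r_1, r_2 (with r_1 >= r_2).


Divide by x^2 to reach normal form y'' + P_1(x) y' + P_2(x) y = 0 with P_1(x) = 1 - 1/x and P_2(x) = 3 + 2/x - 3/x^2.
x = 0 is a singular point because the y'-coefficient 1 - 1/x has a pole at x = 0 and the y-coefficient 3 + 2/x - 3/x^2 has a pole at x = 0.
It is a regular singular point because x P_1(x) = p(x) = x - 1 and x^2 P_2(x) = q(x) = 3x^2 + 2x - 3 are polynomials, hence analytic at x = 0.
p(0) = -1,  q(0) = -3.
Indicial equation: r(r-1) + p(0) r + q(0) = 0, i.e. r^2 + (p(0) - 1) r + q(0) = 0, i.e. r^2 - 2 r - 3 = 0.
Discriminant: (-2)^2 - 4(-3) = 16, so r = (2 ± 4)/2.
Solving: r_1 = 3, r_2 = -1.

indicial: r^2 - 2 r - 3 = 0; roots r_1 = 3, r_2 = -1


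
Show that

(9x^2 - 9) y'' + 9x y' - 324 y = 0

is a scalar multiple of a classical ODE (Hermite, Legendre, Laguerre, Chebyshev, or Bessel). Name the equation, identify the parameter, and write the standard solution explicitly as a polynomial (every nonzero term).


All three coefficients share the factor -9; dividing through by -9 gives  (1 - x^2) y'' - x y' + 36 y = 0.
This matches the Chebyshev equation (1 - x^2) y'' - x y' + n^2 y = 0 (note the -x y' term, not -2x y') with n^2 = 36, so n = 6; the polynomial solution is T_6(x).
With y = sum_k a_k x^k, matching x^k gives (k+2)(k+1) a_{k+2} = (k^2 - n^2) a_k = (k - 6)(k + 6) a_k. The right side vanishes at k = 6, so the series with the parity of 6 terminates at degree 6.
Standard normalization: leading coefficient of T_n is 2^(n-1), so a_6 = 2^5 = 32. Work downward with a_k = (k+1)(k+2) a_{k+2} / ((k - 6)(k + 6)):
  a_4 = (5)(6)(32) / ((4 - 6)(4 + 6)) = 960/(-20) = -48
  a_2 = (3)(4)(-48) / ((2 - 6)(2 + 6)) = -576/(-32) = 18
  a_0 = (1)(2)(18) / ((0 - 6)(0 + 6)) = 36/(-36) = -1
Hence T_6(x) = 32 x^6 - 48 x^4 + 18 x^2 - 1.

T_6(x); series = 32 x^6 - 48 x^4 + 18 x^2 - 1


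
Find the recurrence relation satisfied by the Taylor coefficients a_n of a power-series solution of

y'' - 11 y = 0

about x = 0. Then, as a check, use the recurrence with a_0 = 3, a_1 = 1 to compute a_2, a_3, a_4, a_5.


Substitute y = sum_n a_n x^n into y'' + (const) y = 0.
y''(x) = sum_{n>=0} (n+2)(n+1) a_{n+2} x^n.
The ODE becomes sum_n [(n+2)(n+1) a_{n+2} - 11 a_n] x^n = 0.
Setting each coefficient to zero gives the recurrence:
  (n+2)(n+1) a_{n+2} - 11 a_n = 0,
  a_{n+2} = 11 / ((n+1)(n+2)) a_n.

Check with a_0 = 3, a_1 = 1 (apply the recurrence for n = 0, 1, 2, 3): a_0 = 3, a_1 = 1, a_2 = 33/2, a_3 = 11/6, a_4 = 121/8, a_5 = 121/120.

a_{n+2} = 11/((n+1)(n+2)) * a_n; check: a_0 = 3, a_1 = 1, a_2 = 33/2, a_3 = 11/6, a_4 = 121/8, a_5 = 121/120


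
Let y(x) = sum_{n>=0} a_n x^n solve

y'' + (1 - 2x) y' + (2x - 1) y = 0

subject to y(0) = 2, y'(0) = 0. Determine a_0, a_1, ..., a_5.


Ansatz: y(x) = sum_{n>=0} a_n x^n, so y'(x) = sum_{n>=1} n a_n x^(n-1) and y''(x) = sum_{n>=2} n(n-1) a_n x^(n-2).
Substitute into P(x) y'' + Q(x) y' + R(x) y = 0 with P(x) = 1, Q(x) = 1 - 2x, R(x) = 2x - 1, and match powers of x.
Initial conditions: a_0 = 2, a_1 = 0.
Setting the coefficient of each power of x to zero and solving order by order (substituting the coefficients already found):
  x^0: 2 a_2 + a_1 - a_0 = 0  ->  2 a_2 = -a_1 + a_0 = 2  ->  a_2 = 1
  x^1: 6 a_3 + 2 a_2 - 3 a_1 + 2 a_0 = 0  ->  6 a_3 = -2 a_2 + 3 a_1 - 2 a_0 = -6  ->  a_3 = -1
  x^2: 12 a_4 + 3 a_3 - 5 a_2 + 2 a_1 = 0  ->  12 a_4 = -3 a_3 + 5 a_2 - 2 a_1 = 8  ->  a_4 = 2/3
  x^3: 20 a_5 + 4 a_4 - 7 a_3 + 2 a_2 = 0  ->  20 a_5 = -4 a_4 + 7 a_3 - 2 a_2 = -35/3  ->  a_5 = -7/12
Truncated series: y(x) = 2 + x^2 - x^3 + (2/3) x^4 - (7/12) x^5 + O(x^6).

a_0 = 2; a_1 = 0; a_2 = 1; a_3 = -1; a_4 = 2/3; a_5 = -7/12


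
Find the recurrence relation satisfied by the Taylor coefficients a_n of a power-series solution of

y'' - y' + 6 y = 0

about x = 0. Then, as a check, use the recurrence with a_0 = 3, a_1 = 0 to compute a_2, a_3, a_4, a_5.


Substitute y = sum_n a_n x^n.
y''(x) has coefficient (n+2)(n+1) a_{n+2} at x^n;
-y'(x) has coefficient -(n+1) a_{n+1} at x^n;
6 y(x) has coefficient 6 a_n at x^n.
Matching x^n: (n+2)(n+1) a_{n+2} - (n+1) a_{n+1} + 6 a_n = 0.
Thus a_{n+2} = [(n+1) a_{n+1} - 6 a_n] / ((n+1)(n+2)).

Check with a_0 = 3, a_1 = 0 (apply the recurrence for n = 0, 1, 2, 3): a_0 = 3, a_1 = 0, a_2 = -9, a_3 = -3, a_4 = 15/4, a_5 = 33/20.

a_(n+2) = [(n+1) a_(n+1) - 6 a_n] / ((n+1)(n+2)); check: a_0 = 3, a_1 = 0, a_2 = -9, a_3 = -3, a_4 = 15/4, a_5 = 33/20


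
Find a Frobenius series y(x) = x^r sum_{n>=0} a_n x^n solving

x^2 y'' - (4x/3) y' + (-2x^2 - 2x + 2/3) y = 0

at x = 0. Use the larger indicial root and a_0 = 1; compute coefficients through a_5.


Write in Frobenius form y'' + (p(x)/x) y' + (q(x)/x^2) y = 0:
  p(x) = -4/3,  q(x) = -2x^2 - 2x + 2/3.
Indicial equation: r(r-1) + (-4/3) r + (2/3) = 0 -> roots r_1 = 2, r_2 = 1/3.
Take r = r_1 = 2. Let y(x) = x^r sum_{n>=0} a_n x^n with a_0 = 1.
Substitute y = x^r sum a_n x^n and match x^{r+n}. The recurrence is
  D(n) a_n - 2 a_{n-1} - 2 a_{n-2} = 0,  where D(n) = (r+n)(r+n-1) + (-4/3)(r+n) + (2/3).
  a_n = [2 a_{n-1} + 2 a_{n-2}] / D(n).
Since the indicial polynomial factors as (r - r_1)(r - r_2), D(n) = (r_1 + n - r_1)(r_1 + n - r_2) = n(n + 5/3).
Evaluating step by step (a_0 = 1):
  n = 1: D(1) = 1(1 + 5/3) = 8/3; numerator = 2(1) = 2; a_1 = (2)/(8/3) = 3/4
  n = 2: D(2) = 2(2 + 5/3) = 22/3; numerator = 2(3/4) + 2(1) = 7/2; a_2 = (7/2)/(22/3) = 21/44
  n = 3: D(3) = 3(3 + 5/3) = 14; numerator = 2(21/44) + 2(3/4) = 27/11; a_3 = (27/11)/(14) = 27/154
  n = 4: D(4) = 4(4 + 5/3) = 68/3; numerator = 2(27/154) + 2(21/44) = 201/154; a_4 = (201/154)/(68/3) = 603/10472
  n = 5: D(5) = 5(5 + 5/3) = 100/3; numerator = 2(603/10472) + 2(27/154) = 2439/5236; a_5 = (2439/5236)/(100/3) = 7317/523600

r = 2; a_0 = 1; a_1 = 3/4; a_2 = 21/44; a_3 = 27/154; a_4 = 603/10472; a_5 = 7317/523600


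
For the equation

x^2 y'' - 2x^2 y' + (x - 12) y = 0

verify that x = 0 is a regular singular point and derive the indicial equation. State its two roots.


Divide by x^2 to reach normal form y'' + P_1(x) y' + P_2(x) y = 0 with P_1(x) = -2 and P_2(x) = 1/x - 12/x^2.
x = 0 is a singular point because the y-coefficient 1/x - 12/x^2 has a pole at x = 0.
It is a regular singular point because x P_1(x) = p(x) = -2x and x^2 P_2(x) = q(x) = x - 12 are polynomials, hence analytic at x = 0.
p(0) = 0,  q(0) = -12.
Indicial equation: r(r-1) + p(0) r + q(0) = 0, i.e. r^2 + (p(0) - 1) r + q(0) = 0, i.e. r^2 - 1 r - 12 = 0.
Discriminant: (-1)^2 - 4(-12) = 49, so r = (1 ± 7)/2.
Solving: r_1 = 4, r_2 = -3.

indicial: r^2 - 1 r - 12 = 0; roots r_1 = 4, r_2 = -3


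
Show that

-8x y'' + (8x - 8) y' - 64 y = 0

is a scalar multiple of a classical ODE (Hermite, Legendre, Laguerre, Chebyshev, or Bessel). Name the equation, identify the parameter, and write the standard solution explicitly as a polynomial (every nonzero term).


All three coefficients share the factor -8; dividing through by -8 gives  x y'' + (1 - x) y' + 8 y = 0.
This matches the Laguerre equation x y'' + (1 - x) y' + n y = 0 with n = 8; the polynomial solution is L_8(x).
With y = sum_k a_k x^k, matching x^k gives (k+1)k a_{k+1} + (k+1) a_{k+1} - k a_k + n a_k = 0, i.e. (k+1)^2 a_{k+1} = (k - n) a_k = (k - 8) a_k. The right side vanishes at k = 8, so the series terminates at degree 8.
Standard normalization L_n(0) = 1 gives a_0 = 1. Work upward with a_{k+1} = (k - 8) a_k / (k+1)^2:
  a_1 = (0 - 8)(1) / 1^2 = -8/1 = -8
  a_2 = (1 - 8)(-8) / 2^2 = 56/4 = 14
  a_3 = (2 - 8)(14) / 3^2 = -84/9 = -28/3
  a_4 = (3 - 8)(-28/3) / 4^2 = (140/3)/16 = 35/12
  a_5 = (4 - 8)(35/12) / 5^2 = (-35/3)/25 = -7/15
  a_6 = (5 - 8)(-7/15) / 6^2 = (7/5)/36 = 7/180
  a_7 = (6 - 8)(7/180) / 7^2 = (-7/90)/49 = -1/630
  a_8 = (7 - 8)(-1/630) / 8^2 = (1/630)/64 = 1/40320
Hence L_8(x) = x^8/40320 - x^7/630 + 7 x^6/180 - 7 x^5/15 + 35 x^4/12 - 28 x^3/3 + 14 x^2 - 8 x + 1.

L_8(x); series = x^8/40320 - x^7/630 + 7 x^6/180 - 7 x^5/15 + 35 x^4/12 - 28 x^3/3 + 14 x^2 - 8 x + 1


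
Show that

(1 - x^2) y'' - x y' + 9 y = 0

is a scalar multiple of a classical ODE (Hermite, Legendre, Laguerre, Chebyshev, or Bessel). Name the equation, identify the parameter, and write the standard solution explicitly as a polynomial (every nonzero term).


The equation is already in a standard form:  (1 - x^2) y'' - x y' + 9 y = 0.
This matches the Chebyshev equation (1 - x^2) y'' - x y' + n^2 y = 0 (note the -x y' term, not -2x y') with n^2 = 9, so n = 3; the polynomial solution is T_3(x).
With y = sum_k a_k x^k, matching x^k gives (k+2)(k+1) a_{k+2} = (k^2 - n^2) a_k = (k - 3)(k + 3) a_k. The right side vanishes at k = 3, so the series with the parity of 3 terminates at degree 3.
Standard normalization: leading coefficient of T_n is 2^(n-1), so a_3 = 2^2 = 4. Work downward with a_k = (k+1)(k+2) a_{k+2} / ((k - 3)(k + 3)):
  a_1 = (2)(3)(4) / ((1 - 3)(1 + 3)) = 24/(-8) = -3
Hence T_3(x) = 4 x^3 - 3 x.

T_3(x); series = 4 x^3 - 3 x


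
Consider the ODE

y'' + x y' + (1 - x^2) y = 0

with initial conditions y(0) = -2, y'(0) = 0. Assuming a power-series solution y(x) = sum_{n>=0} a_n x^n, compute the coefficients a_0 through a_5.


Ansatz: y(x) = sum_{n>=0} a_n x^n, so y'(x) = sum_{n>=1} n a_n x^(n-1) and y''(x) = sum_{n>=2} n(n-1) a_n x^(n-2).
Substitute into P(x) y'' + Q(x) y' + R(x) y = 0 with P(x) = 1, Q(x) = x, R(x) = 1 - x^2, and match powers of x.
Initial conditions: a_0 = -2, a_1 = 0.
Setting the coefficient of each power of x to zero and solving order by order (substituting the coefficients already found):
  x^0: 2 a_2 + a_0 = 0  ->  2 a_2 = -a_0 = 2  ->  a_2 = 1
  x^1: 6 a_3 + 2 a_1 = 0  ->  6 a_3 = -2 a_1 = 0  ->  a_3 = 0
  x^2: 12 a_4 + 3 a_2 - a_0 = 0  ->  12 a_4 = -3 a_2 + a_0 = -5  ->  a_4 = -5/12
  x^3: 20 a_5 + 4 a_3 - a_1 = 0  ->  20 a_5 = -4 a_3 + a_1 = 0  ->  a_5 = 0
Truncated series: y(x) = -2 + x^2 - (5/12) x^4 + O(x^6).

a_0 = -2; a_1 = 0; a_2 = 1; a_3 = 0; a_4 = -5/12; a_5 = 0


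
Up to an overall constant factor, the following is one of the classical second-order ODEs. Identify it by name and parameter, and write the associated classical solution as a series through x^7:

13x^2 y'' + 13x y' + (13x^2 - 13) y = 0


All three coefficients share the factor 13; dividing through by 13 gives  x^2 y'' + x y' + (x^2 - 1) y = 0.
This matches the Bessel equation x^2 y'' + x y' + (x^2 - nu^2) y = 0 with nu^2 = 1, so nu = 1; the solution bounded at x = 0 is J_1(x).
Frobenius at x = 0: indicial roots ±nu; for r = nu the recurrence k(k + 2nu) c_k = -c_{k-2} gives the standard series J_nu(x) = sum_{k>=0} (-1)^k / (k! (k+nu)!) (x/2)^(2k+nu). Evaluate the first 4 terms:
  k = 0: (-1)^0 / (0! * 1! * 2^1) x^1 = 1/(1*1*2) x^1 = (1/2) x^1
  k = 1: (-1)^1 / (1! * 2! * 2^3) x^3 = -1/(1*2*8) x^3 = (-1/16) x^3
  k = 2: (-1)^2 / (2! * 3! * 2^5) x^5 = 1/(2*6*32) x^5 = (1/384) x^5
  k = 3: (-1)^3 / (3! * 4! * 2^7) x^7 = -1/(6*24*128) x^7 = (-1/18432) x^7
Hence J_1(x) = -x^7/18432 + x^5/384 - x^3/16 + x/2 + ....

J_1(x); series = -x^7/18432 + x^5/384 - x^3/16 + x/2


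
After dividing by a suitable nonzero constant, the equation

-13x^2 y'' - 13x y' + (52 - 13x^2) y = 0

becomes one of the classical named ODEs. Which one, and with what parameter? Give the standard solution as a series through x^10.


All three coefficients share the factor -13; dividing through by -13 gives  x^2 y'' + x y' + (x^2 - 4) y = 0.
This matches the Bessel equation x^2 y'' + x y' + (x^2 - nu^2) y = 0 with nu^2 = 4, so nu = 2; the solution bounded at x = 0 is J_2(x).
Frobenius at x = 0: indicial roots ±nu; for r = nu the recurrence k(k + 2nu) c_k = -c_{k-2} gives the standard series J_nu(x) = sum_{k>=0} (-1)^k / (k! (k+nu)!) (x/2)^(2k+nu). Evaluate the first 5 terms:
  k = 0: (-1)^0 / (0! * 2! * 2^2) x^2 = 1/(1*2*4) x^2 = (1/8) x^2
  k = 1: (-1)^1 / (1! * 3! * 2^4) x^4 = -1/(1*6*16) x^4 = (-1/96) x^4
  k = 2: (-1)^2 / (2! * 4! * 2^6) x^6 = 1/(2*24*64) x^6 = (1/3072) x^6
  k = 3: (-1)^3 / (3! * 5! * 2^8) x^8 = -1/(6*120*256) x^8 = (-1/184320) x^8
  k = 4: (-1)^4 / (4! * 6! * 2^10) x^10 = 1/(24*720*1024) x^10 = (1/17694720) x^10
Hence J_2(x) = x^10/17694720 - x^8/184320 + x^6/3072 - x^4/96 + x^2/8 + ....

J_2(x); series = x^10/17694720 - x^8/184320 + x^6/3072 - x^4/96 + x^2/8


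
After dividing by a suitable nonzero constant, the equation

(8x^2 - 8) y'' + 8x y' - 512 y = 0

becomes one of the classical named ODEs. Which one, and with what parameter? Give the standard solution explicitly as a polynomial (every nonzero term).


All three coefficients share the factor -8; dividing through by -8 gives  (1 - x^2) y'' - x y' + 64 y = 0.
This matches the Chebyshev equation (1 - x^2) y'' - x y' + n^2 y = 0 (note the -x y' term, not -2x y') with n^2 = 64, so n = 8; the polynomial solution is T_8(x).
With y = sum_k a_k x^k, matching x^k gives (k+2)(k+1) a_{k+2} = (k^2 - n^2) a_k = (k - 8)(k + 8) a_k. The right side vanishes at k = 8, so the series with the parity of 8 terminates at degree 8.
Standard normalization: leading coefficient of T_n is 2^(n-1), so a_8 = 2^7 = 128. Work downward with a_k = (k+1)(k+2) a_{k+2} / ((k - 8)(k + 8)):
  a_6 = (7)(8)(128) / ((6 - 8)(6 + 8)) = 7168/(-28) = -256
  a_4 = (5)(6)(-256) / ((4 - 8)(4 + 8)) = -7680/(-48) = 160
  a_2 = (3)(4)(160) / ((2 - 8)(2 + 8)) = 1920/(-60) = -32
  a_0 = (1)(2)(-32) / ((0 - 8)(0 + 8)) = -64/(-64) = 1
Hence T_8(x) = 128 x^8 - 256 x^6 + 160 x^4 - 32 x^2 + 1.

T_8(x); series = 128 x^8 - 256 x^6 + 160 x^4 - 32 x^2 + 1


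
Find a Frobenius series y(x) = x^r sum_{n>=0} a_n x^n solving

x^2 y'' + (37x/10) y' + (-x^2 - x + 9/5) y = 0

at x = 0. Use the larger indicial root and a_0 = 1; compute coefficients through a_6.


Write in Frobenius form y'' + (p(x)/x) y' + (q(x)/x^2) y = 0:
  p(x) = 37/10,  q(x) = -x^2 - x + 9/5.
Indicial equation: r(r-1) + (37/10) r + (9/5) = 0 -> roots r_1 = -6/5, r_2 = -3/2.
Take r = r_1 = -6/5. Let y(x) = x^r sum_{n>=0} a_n x^n with a_0 = 1.
Substitute y = x^r sum a_n x^n and match x^{r+n}. The recurrence is
  D(n) a_n - 1 a_{n-1} - 1 a_{n-2} = 0,  where D(n) = (r+n)(r+n-1) + (37/10)(r+n) + (9/5).
  a_n = [1 a_{n-1} + 1 a_{n-2}] / D(n).
Since the indicial polynomial factors as (r - r_1)(r - r_2), D(n) = (r_1 + n - r_1)(r_1 + n - r_2) = n(n + 3/10).
Evaluating step by step (a_0 = 1):
  n = 1: D(1) = 1(1 + 3/10) = 13/10; numerator = 1(1) = 1; a_1 = (1)/(13/10) = 10/13
  n = 2: D(2) = 2(2 + 3/10) = 23/5; numerator = 1(10/13) + 1(1) = 23/13; a_2 = (23/13)/(23/5) = 5/13
  n = 3: D(3) = 3(3 + 3/10) = 99/10; numerator = 1(5/13) + 1(10/13) = 15/13; a_3 = (15/13)/(99/10) = 50/429
  n = 4: D(4) = 4(4 + 3/10) = 86/5; numerator = 1(50/429) + 1(5/13) = 215/429; a_4 = (215/429)/(86/5) = 25/858
  n = 5: D(5) = 5(5 + 3/10) = 53/2; numerator = 1(25/858) + 1(50/429) = 125/858; a_5 = (125/858)/(53/2) = 125/22737
  n = 6: D(6) = 6(6 + 3/10) = 189/5; numerator = 1(125/22737) + 1(25/858) = 525/15158; a_6 = (525/15158)/(189/5) = 125/136422

r = -6/5; a_0 = 1; a_1 = 10/13; a_2 = 5/13; a_3 = 50/429; a_4 = 25/858; a_5 = 125/22737; a_6 = 125/136422


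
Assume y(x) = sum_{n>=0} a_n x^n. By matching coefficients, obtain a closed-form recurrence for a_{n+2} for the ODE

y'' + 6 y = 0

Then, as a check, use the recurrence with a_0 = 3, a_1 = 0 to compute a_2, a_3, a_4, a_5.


Substitute y = sum_n a_n x^n into y'' + (const) y = 0.
y''(x) = sum_{n>=0} (n+2)(n+1) a_{n+2} x^n.
The ODE becomes sum_n [(n+2)(n+1) a_{n+2} + 6 a_n] x^n = 0.
Setting each coefficient to zero gives the recurrence:
  (n+2)(n+1) a_{n+2} + 6 a_n = 0,
  a_{n+2} = -6 / ((n+1)(n+2)) a_n.

Check with a_0 = 3, a_1 = 0 (apply the recurrence for n = 0, 1, 2, 3): a_0 = 3, a_1 = 0, a_2 = -9, a_3 = 0, a_4 = 9/2, a_5 = 0.

a_{n+2} = -6/((n+1)(n+2)) * a_n; check: a_0 = 3, a_1 = 0, a_2 = -9, a_3 = 0, a_4 = 9/2, a_5 = 0


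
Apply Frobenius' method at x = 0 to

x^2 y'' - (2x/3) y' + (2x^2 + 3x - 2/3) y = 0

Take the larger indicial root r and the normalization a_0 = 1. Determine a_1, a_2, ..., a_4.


Write in Frobenius form y'' + (p(x)/x) y' + (q(x)/x^2) y = 0:
  p(x) = -2/3,  q(x) = 2x^2 + 3x - 2/3.
Indicial equation: r(r-1) + (-2/3) r + (-2/3) = 0 -> roots r_1 = 2, r_2 = -1/3.
Take r = r_1 = 2. Let y(x) = x^r sum_{n>=0} a_n x^n with a_0 = 1.
Substitute y = x^r sum a_n x^n and match x^{r+n}. The recurrence is
  D(n) a_n + 3 a_{n-1} + 2 a_{n-2} = 0,  where D(n) = (r+n)(r+n-1) + (-2/3)(r+n) + (-2/3).
  a_n = [-3 a_{n-1} - 2 a_{n-2}] / D(n).
Since the indicial polynomial factors as (r - r_1)(r - r_2), D(n) = (r_1 + n - r_1)(r_1 + n - r_2) = n(n + 7/3).
Evaluating step by step (a_0 = 1):
  n = 1: D(1) = 1(1 + 7/3) = 10/3; numerator = -3(1) = -3; a_1 = (-3)/(10/3) = -9/10
  n = 2: D(2) = 2(2 + 7/3) = 26/3; numerator = -3(-9/10) - 2(1) = 7/10; a_2 = (7/10)/(26/3) = 21/260
  n = 3: D(3) = 3(3 + 7/3) = 16; numerator = -3(21/260) - 2(-9/10) = 81/52; a_3 = (81/52)/(16) = 81/832
  n = 4: D(4) = 4(4 + 7/3) = 76/3; numerator = -3(81/832) - 2(21/260) = -1887/4160; a_4 = (-1887/4160)/(76/3) = -5661/316160

r = 2; a_0 = 1; a_1 = -9/10; a_2 = 21/260; a_3 = 81/832; a_4 = -5661/316160


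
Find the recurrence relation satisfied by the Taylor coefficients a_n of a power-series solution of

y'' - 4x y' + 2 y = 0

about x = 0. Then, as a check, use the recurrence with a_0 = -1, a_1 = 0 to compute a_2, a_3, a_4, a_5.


Substitute y = sum_n a_n x^n.
y''(x) has coefficient (n+2)(n+1) a_{n+2} at x^n;
-4 x y'(x) has coefficient -4 n a_n at x^n (shift);
2 y(x) has coefficient 2 a_n at x^n.
Matching x^n: (n+2)(n+1) a_{n+2} + (-4n + 2) a_n = 0.
Thus a_{n+2} = (4n - 2) / ((n+1)(n+2)) * a_n.

Check with a_0 = -1, a_1 = 0 (apply the recurrence for n = 0, 1, 2, 3): a_0 = -1, a_1 = 0, a_2 = 1, a_3 = 0, a_4 = 1/2, a_5 = 0.

a_(n+2) = (4n - 2) / ((n+1)(n+2)) * a_n; check: a_0 = -1, a_1 = 0, a_2 = 1, a_3 = 0, a_4 = 1/2, a_5 = 0


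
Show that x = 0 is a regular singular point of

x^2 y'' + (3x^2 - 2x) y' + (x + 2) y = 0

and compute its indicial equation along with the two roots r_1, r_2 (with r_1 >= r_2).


Divide by x^2 to reach normal form y'' + P_1(x) y' + P_2(x) y = 0 with P_1(x) = 3 - 2/x and P_2(x) = 1/x + 2/x^2.
x = 0 is a singular point because the y'-coefficient 3 - 2/x has a pole at x = 0 and the y-coefficient 1/x + 2/x^2 has a pole at x = 0.
It is a regular singular point because x P_1(x) = p(x) = 3x - 2 and x^2 P_2(x) = q(x) = x + 2 are polynomials, hence analytic at x = 0.
p(0) = -2,  q(0) = 2.
Indicial equation: r(r-1) + p(0) r + q(0) = 0, i.e. r^2 + (p(0) - 1) r + q(0) = 0, i.e. r^2 - 3 r + 2 = 0.
Discriminant: (-3)^2 - 4(2) = 1, so r = (3 ± 1)/2.
Solving: r_1 = 2, r_2 = 1.

indicial: r^2 - 3 r + 2 = 0; roots r_1 = 2, r_2 = 1


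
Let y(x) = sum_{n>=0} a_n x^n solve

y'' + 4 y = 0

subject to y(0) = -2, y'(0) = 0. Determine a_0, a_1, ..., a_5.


Ansatz: y(x) = sum_{n>=0} a_n x^n, so y'(x) = sum_{n>=1} n a_n x^(n-1) and y''(x) = sum_{n>=2} n(n-1) a_n x^(n-2).
Substitute into P(x) y'' + Q(x) y' + R(x) y = 0 with P(x) = 1, Q(x) = 0, R(x) = 4, and match powers of x.
Initial conditions: a_0 = -2, a_1 = 0.
Setting the coefficient of each power of x to zero and solving order by order (substituting the coefficients already found):
  x^0: 2 a_2 + 4 a_0 = 0  ->  2 a_2 = -4 a_0 = 8  ->  a_2 = 4
  x^1: 6 a_3 + 4 a_1 = 0  ->  6 a_3 = -4 a_1 = 0  ->  a_3 = 0
  x^2: 12 a_4 + 4 a_2 = 0  ->  12 a_4 = -4 a_2 = -16  ->  a_4 = -4/3
  x^3: 20 a_5 + 4 a_3 = 0  ->  20 a_5 = -4 a_3 = 0  ->  a_5 = 0
Truncated series: y(x) = -2 + 4 x^2 - (4/3) x^4 + O(x^6).

a_0 = -2; a_1 = 0; a_2 = 4; a_3 = 0; a_4 = -4/3; a_5 = 0


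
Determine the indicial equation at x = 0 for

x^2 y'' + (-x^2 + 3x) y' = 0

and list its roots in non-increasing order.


Divide by x^2 to reach normal form y'' + P_1(x) y' + P_2(x) y = 0 with P_1(x) = -1 + 3/x and P_2(x) = 0.
x = 0 is a singular point because the y'-coefficient -1 + 3/x has a pole at x = 0.
It is a regular singular point because x P_1(x) = p(x) = 3 - x and x^2 P_2(x) = q(x) = 0 are polynomials, hence analytic at x = 0.
p(0) = 3,  q(0) = 0.
Indicial equation: r(r-1) + p(0) r + q(0) = 0, i.e. r^2 + (p(0) - 1) r + q(0) = 0, i.e. r^2 + 2 r = 0.
Discriminant: (2)^2 - 4(0) = 4, so r = (-2 ± 2)/2.
Solving: r_1 = 0, r_2 = -2.

indicial: r^2 + 2 r = 0; roots r_1 = 0, r_2 = -2


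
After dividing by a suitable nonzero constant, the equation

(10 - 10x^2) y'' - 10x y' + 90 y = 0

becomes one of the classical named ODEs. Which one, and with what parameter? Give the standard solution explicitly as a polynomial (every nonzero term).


All three coefficients share the factor 10; dividing through by 10 gives  (1 - x^2) y'' - x y' + 9 y = 0.
This matches the Chebyshev equation (1 - x^2) y'' - x y' + n^2 y = 0 (note the -x y' term, not -2x y') with n^2 = 9, so n = 3; the polynomial solution is T_3(x).
With y = sum_k a_k x^k, matching x^k gives (k+2)(k+1) a_{k+2} = (k^2 - n^2) a_k = (k - 3)(k + 3) a_k. The right side vanishes at k = 3, so the series with the parity of 3 terminates at degree 3.
Standard normalization: leading coefficient of T_n is 2^(n-1), so a_3 = 2^2 = 4. Work downward with a_k = (k+1)(k+2) a_{k+2} / ((k - 3)(k + 3)):
  a_1 = (2)(3)(4) / ((1 - 3)(1 + 3)) = 24/(-8) = -3
Hence T_3(x) = 4 x^3 - 3 x.

T_3(x); series = 4 x^3 - 3 x


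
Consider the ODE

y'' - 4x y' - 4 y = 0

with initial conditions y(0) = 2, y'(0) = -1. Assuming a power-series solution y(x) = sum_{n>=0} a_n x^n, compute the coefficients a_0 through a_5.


Ansatz: y(x) = sum_{n>=0} a_n x^n, so y'(x) = sum_{n>=1} n a_n x^(n-1) and y''(x) = sum_{n>=2} n(n-1) a_n x^(n-2).
Substitute into P(x) y'' + Q(x) y' + R(x) y = 0 with P(x) = 1, Q(x) = -4x, R(x) = -4, and match powers of x.
Initial conditions: a_0 = 2, a_1 = -1.
Setting the coefficient of each power of x to zero and solving order by order (substituting the coefficients already found):
  x^0: 2 a_2 - 4 a_0 = 0  ->  2 a_2 = 4 a_0 = 8  ->  a_2 = 4
  x^1: 6 a_3 - 8 a_1 = 0  ->  6 a_3 = 8 a_1 = -8  ->  a_3 = -4/3
  x^2: 12 a_4 - 12 a_2 = 0  ->  12 a_4 = 12 a_2 = 48  ->  a_4 = 4
  x^3: 20 a_5 - 16 a_3 = 0  ->  20 a_5 = 16 a_3 = -64/3  ->  a_5 = -16/15
Truncated series: y(x) = 2 - x + 4 x^2 - (4/3) x^3 + 4 x^4 - (16/15) x^5 + O(x^6).

a_0 = 2; a_1 = -1; a_2 = 4; a_3 = -4/3; a_4 = 4; a_5 = -16/15


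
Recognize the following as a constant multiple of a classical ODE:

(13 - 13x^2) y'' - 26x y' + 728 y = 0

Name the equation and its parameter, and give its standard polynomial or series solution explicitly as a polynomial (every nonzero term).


All three coefficients share the factor 13; dividing through by 13 gives  (1 - x^2) y'' - 2x y' + 56 y = 0.
This matches the Legendre equation (1 - x^2) y'' - 2x y' + n(n+1) y = 0 (note the -2x y' term) with n(n+1) = 56, so n = 7; the polynomial solution is P_7(x).
With y = sum_k a_k x^k, matching x^k gives (k+2)(k+1) a_{k+2} = [k(k+1) - n(n+1)] a_k = (k - 7)(k + 8) a_k. The right side vanishes at k = 7, so the series with the parity of 7 terminates at degree 7.
Standard normalization (P_n(1) = 1): leading coefficient (2n)!/(2^n (n!)^2) = 87178291200/(128*25401600) = 429/16, so a_7 = 429/16. Work downward with a_k = (k+1)(k+2) a_{k+2} / ((k - 7)(k + 8)):
  a_5 = (6)(7)(429/16) / ((5 - 7)(5 + 8)) = (9009/8)/(-26) = -693/16
  a_3 = (4)(5)(-693/16) / ((3 - 7)(3 + 8)) = (-3465/4)/(-44) = 315/16
  a_1 = (2)(3)(315/16) / ((1 - 7)(1 + 8)) = (945/8)/(-54) = -35/16
Hence P_7(x) = 429 x^7/16 - 693 x^5/16 + 315 x^3/16 - 35 x/16.

P_7(x); series = 429 x^7/16 - 693 x^5/16 + 315 x^3/16 - 35 x/16


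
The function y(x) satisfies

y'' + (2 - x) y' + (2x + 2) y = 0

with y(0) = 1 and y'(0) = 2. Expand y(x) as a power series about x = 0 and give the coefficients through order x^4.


Ansatz: y(x) = sum_{n>=0} a_n x^n, so y'(x) = sum_{n>=1} n a_n x^(n-1) and y''(x) = sum_{n>=2} n(n-1) a_n x^(n-2).
Substitute into P(x) y'' + Q(x) y' + R(x) y = 0 with P(x) = 1, Q(x) = 2 - x, R(x) = 2x + 2, and match powers of x.
Initial conditions: a_0 = 1, a_1 = 2.
Setting the coefficient of each power of x to zero and solving order by order (substituting the coefficients already found):
  x^0: 2 a_2 + 2 a_1 + 2 a_0 = 0  ->  2 a_2 = -2 a_1 - 2 a_0 = -6  ->  a_2 = -3
  x^1: 6 a_3 + 4 a_2 + a_1 + 2 a_0 = 0  ->  6 a_3 = -4 a_2 - a_1 - 2 a_0 = 8  ->  a_3 = 4/3
  x^2: 12 a_4 + 6 a_3 + 2 a_1 = 0  ->  12 a_4 = -6 a_3 - 2 a_1 = -12  ->  a_4 = -1
Truncated series: y(x) = 1 + 2 x - 3 x^2 + (4/3) x^3 - x^4 + O(x^5).

a_0 = 1; a_1 = 2; a_2 = -3; a_3 = 4/3; a_4 = -1


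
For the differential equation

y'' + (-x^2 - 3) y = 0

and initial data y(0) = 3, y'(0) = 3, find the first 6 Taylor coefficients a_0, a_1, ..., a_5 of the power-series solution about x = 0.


Ansatz: y(x) = sum_{n>=0} a_n x^n, so y'(x) = sum_{n>=1} n a_n x^(n-1) and y''(x) = sum_{n>=2} n(n-1) a_n x^(n-2).
Substitute into P(x) y'' + Q(x) y' + R(x) y = 0 with P(x) = 1, Q(x) = 0, R(x) = -x^2 - 3, and match powers of x.
Initial conditions: a_0 = 3, a_1 = 3.
Setting the coefficient of each power of x to zero and solving order by order (substituting the coefficients already found):
  x^0: 2 a_2 - 3 a_0 = 0  ->  2 a_2 = 3 a_0 = 9  ->  a_2 = 9/2
  x^1: 6 a_3 - 3 a_1 = 0  ->  6 a_3 = 3 a_1 = 9  ->  a_3 = 3/2
  x^2: 12 a_4 - 3 a_2 - a_0 = 0  ->  12 a_4 = 3 a_2 + a_0 = 33/2  ->  a_4 = 11/8
  x^3: 20 a_5 - 3 a_3 - a_1 = 0  ->  20 a_5 = 3 a_3 + a_1 = 15/2  ->  a_5 = 3/8
Truncated series: y(x) = 3 + 3 x + (9/2) x^2 + (3/2) x^3 + (11/8) x^4 + (3/8) x^5 + O(x^6).

a_0 = 3; a_1 = 3; a_2 = 9/2; a_3 = 3/2; a_4 = 11/8; a_5 = 3/8


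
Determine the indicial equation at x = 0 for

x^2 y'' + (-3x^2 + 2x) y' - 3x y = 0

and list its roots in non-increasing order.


Divide by x^2 to reach normal form y'' + P_1(x) y' + P_2(x) y = 0 with P_1(x) = -3 + 2/x and P_2(x) = -3/x.
x = 0 is a singular point because the y'-coefficient -3 + 2/x has a pole at x = 0 and the y-coefficient -3/x has a pole at x = 0.
It is a regular singular point because x P_1(x) = p(x) = 2 - 3x and x^2 P_2(x) = q(x) = -3x are polynomials, hence analytic at x = 0.
p(0) = 2,  q(0) = 0.
Indicial equation: r(r-1) + p(0) r + q(0) = 0, i.e. r^2 + (p(0) - 1) r + q(0) = 0, i.e. r^2 + 1 r = 0.
Discriminant: (1)^2 - 4(0) = 1, so r = (-1 ± 1)/2.
Solving: r_1 = 0, r_2 = -1.

indicial: r^2 + 1 r = 0; roots r_1 = 0, r_2 = -1


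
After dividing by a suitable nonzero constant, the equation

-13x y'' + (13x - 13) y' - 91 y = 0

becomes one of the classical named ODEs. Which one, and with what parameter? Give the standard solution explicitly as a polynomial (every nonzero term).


All three coefficients share the factor -13; dividing through by -13 gives  x y'' + (1 - x) y' + 7 y = 0.
This matches the Laguerre equation x y'' + (1 - x) y' + n y = 0 with n = 7; the polynomial solution is L_7(x).
With y = sum_k a_k x^k, matching x^k gives (k+1)k a_{k+1} + (k+1) a_{k+1} - k a_k + n a_k = 0, i.e. (k+1)^2 a_{k+1} = (k - n) a_k = (k - 7) a_k. The right side vanishes at k = 7, so the series terminates at degree 7.
Standard normalization L_n(0) = 1 gives a_0 = 1. Work upward with a_{k+1} = (k - 7) a_k / (k+1)^2:
  a_1 = (0 - 7)(1) / 1^2 = -7/1 = -7
  a_2 = (1 - 7)(-7) / 2^2 = 42/4 = 21/2
  a_3 = (2 - 7)(21/2) / 3^2 = (-105/2)/9 = -35/6
  a_4 = (3 - 7)(-35/6) / 4^2 = (70/3)/16 = 35/24
  a_5 = (4 - 7)(35/24) / 5^2 = (-35/8)/25 = -7/40
  a_6 = (5 - 7)(-7/40) / 6^2 = (7/20)/36 = 7/720
  a_7 = (6 - 7)(7/720) / 7^2 = (-7/720)/49 = -1/5040
Hence L_7(x) = -x^7/5040 + 7 x^6/720 - 7 x^5/40 + 35 x^4/24 - 35 x^3/6 + 21 x^2/2 - 7 x + 1.

L_7(x); series = -x^7/5040 + 7 x^6/720 - 7 x^5/40 + 35 x^4/24 - 35 x^3/6 + 21 x^2/2 - 7 x + 1


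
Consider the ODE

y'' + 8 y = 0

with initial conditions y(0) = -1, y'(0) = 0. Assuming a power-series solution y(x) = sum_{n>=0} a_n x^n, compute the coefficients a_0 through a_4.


Ansatz: y(x) = sum_{n>=0} a_n x^n, so y'(x) = sum_{n>=1} n a_n x^(n-1) and y''(x) = sum_{n>=2} n(n-1) a_n x^(n-2).
Substitute into P(x) y'' + Q(x) y' + R(x) y = 0 with P(x) = 1, Q(x) = 0, R(x) = 8, and match powers of x.
Initial conditions: a_0 = -1, a_1 = 0.
Setting the coefficient of each power of x to zero and solving order by order (substituting the coefficients already found):
  x^0: 2 a_2 + 8 a_0 = 0  ->  2 a_2 = -8 a_0 = 8  ->  a_2 = 4
  x^1: 6 a_3 + 8 a_1 = 0  ->  6 a_3 = -8 a_1 = 0  ->  a_3 = 0
  x^2: 12 a_4 + 8 a_2 = 0  ->  12 a_4 = -8 a_2 = -32  ->  a_4 = -8/3
Truncated series: y(x) = -1 + 4 x^2 - (8/3) x^4 + O(x^5).

a_0 = -1; a_1 = 0; a_2 = 4; a_3 = 0; a_4 = -8/3


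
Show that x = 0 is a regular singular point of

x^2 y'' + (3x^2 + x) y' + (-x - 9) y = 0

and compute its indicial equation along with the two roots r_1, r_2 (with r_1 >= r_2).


Divide by x^2 to reach normal form y'' + P_1(x) y' + P_2(x) y = 0 with P_1(x) = 3 + 1/x and P_2(x) = -1/x - 9/x^2.
x = 0 is a singular point because the y'-coefficient 3 + 1/x has a pole at x = 0 and the y-coefficient -1/x - 9/x^2 has a pole at x = 0.
It is a regular singular point because x P_1(x) = p(x) = 3x + 1 and x^2 P_2(x) = q(x) = -x - 9 are polynomials, hence analytic at x = 0.
p(0) = 1,  q(0) = -9.
Indicial equation: r(r-1) + p(0) r + q(0) = 0, i.e. r^2 + (p(0) - 1) r + q(0) = 0, i.e. r^2 - 9 = 0.
Discriminant: (0)^2 - 4(-9) = 36, so r = (0 ± 6)/2.
Solving: r_1 = 3, r_2 = -3.

indicial: r^2 - 9 = 0; roots r_1 = 3, r_2 = -3


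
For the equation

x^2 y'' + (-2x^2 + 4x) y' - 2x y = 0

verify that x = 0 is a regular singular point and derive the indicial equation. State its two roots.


Divide by x^2 to reach normal form y'' + P_1(x) y' + P_2(x) y = 0 with P_1(x) = -2 + 4/x and P_2(x) = -2/x.
x = 0 is a singular point because the y'-coefficient -2 + 4/x has a pole at x = 0 and the y-coefficient -2/x has a pole at x = 0.
It is a regular singular point because x P_1(x) = p(x) = 4 - 2x and x^2 P_2(x) = q(x) = -2x are polynomials, hence analytic at x = 0.
p(0) = 4,  q(0) = 0.
Indicial equation: r(r-1) + p(0) r + q(0) = 0, i.e. r^2 + (p(0) - 1) r + q(0) = 0, i.e. r^2 + 3 r = 0.
Discriminant: (3)^2 - 4(0) = 9, so r = (-3 ± 3)/2.
Solving: r_1 = 0, r_2 = -3.

indicial: r^2 + 3 r = 0; roots r_1 = 0, r_2 = -3


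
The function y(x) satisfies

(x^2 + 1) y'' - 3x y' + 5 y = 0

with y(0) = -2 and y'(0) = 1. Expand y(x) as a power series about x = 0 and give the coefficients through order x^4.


Ansatz: y(x) = sum_{n>=0} a_n x^n, so y'(x) = sum_{n>=1} n a_n x^(n-1) and y''(x) = sum_{n>=2} n(n-1) a_n x^(n-2).
Substitute into P(x) y'' + Q(x) y' + R(x) y = 0 with P(x) = x^2 + 1, Q(x) = -3x, R(x) = 5, and match powers of x.
Initial conditions: a_0 = -2, a_1 = 1.
Setting the coefficient of each power of x to zero and solving order by order (substituting the coefficients already found):
  x^0: 2 a_2 + 5 a_0 = 0  ->  2 a_2 = -5 a_0 = 10  ->  a_2 = 5
  x^1: 6 a_3 + 2 a_1 = 0  ->  6 a_3 = -2 a_1 = -2  ->  a_3 = -1/3
  x^2: 12 a_4 + a_2 = 0  ->  12 a_4 = -a_2 = -5  ->  a_4 = -5/12
Truncated series: y(x) = -2 + x + 5 x^2 - (1/3) x^3 - (5/12) x^4 + O(x^5).

a_0 = -2; a_1 = 1; a_2 = 5; a_3 = -1/3; a_4 = -5/12


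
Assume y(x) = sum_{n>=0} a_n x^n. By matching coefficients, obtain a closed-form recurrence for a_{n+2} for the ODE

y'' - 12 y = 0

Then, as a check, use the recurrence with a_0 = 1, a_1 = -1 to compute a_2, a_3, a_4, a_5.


Substitute y = sum_n a_n x^n into y'' + (const) y = 0.
y''(x) = sum_{n>=0} (n+2)(n+1) a_{n+2} x^n.
The ODE becomes sum_n [(n+2)(n+1) a_{n+2} - 12 a_n] x^n = 0.
Setting each coefficient to zero gives the recurrence:
  (n+2)(n+1) a_{n+2} - 12 a_n = 0,
  a_{n+2} = 12 / ((n+1)(n+2)) a_n.

Check with a_0 = 1, a_1 = -1 (apply the recurrence for n = 0, 1, 2, 3): a_0 = 1, a_1 = -1, a_2 = 6, a_3 = -2, a_4 = 6, a_5 = -6/5.

a_{n+2} = 12/((n+1)(n+2)) * a_n; check: a_0 = 1, a_1 = -1, a_2 = 6, a_3 = -2, a_4 = 6, a_5 = -6/5


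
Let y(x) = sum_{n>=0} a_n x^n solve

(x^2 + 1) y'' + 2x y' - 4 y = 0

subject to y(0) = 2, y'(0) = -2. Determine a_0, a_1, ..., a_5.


Ansatz: y(x) = sum_{n>=0} a_n x^n, so y'(x) = sum_{n>=1} n a_n x^(n-1) and y''(x) = sum_{n>=2} n(n-1) a_n x^(n-2).
Substitute into P(x) y'' + Q(x) y' + R(x) y = 0 with P(x) = x^2 + 1, Q(x) = 2x, R(x) = -4, and match powers of x.
Initial conditions: a_0 = 2, a_1 = -2.
Setting the coefficient of each power of x to zero and solving order by order (substituting the coefficients already found):
  x^0: 2 a_2 - 4 a_0 = 0  ->  2 a_2 = 4 a_0 = 8  ->  a_2 = 4
  x^1: 6 a_3 - 2 a_1 = 0  ->  6 a_3 = 2 a_1 = -4  ->  a_3 = -2/3
  x^2: 12 a_4 + 2 a_2 = 0  ->  12 a_4 = -2 a_2 = -8  ->  a_4 = -2/3
  x^3: 20 a_5 + 8 a_3 = 0  ->  20 a_5 = -8 a_3 = 16/3  ->  a_5 = 4/15
Truncated series: y(x) = 2 - 2 x + 4 x^2 - (2/3) x^3 - (2/3) x^4 + (4/15) x^5 + O(x^6).

a_0 = 2; a_1 = -2; a_2 = 4; a_3 = -2/3; a_4 = -2/3; a_5 = 4/15
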